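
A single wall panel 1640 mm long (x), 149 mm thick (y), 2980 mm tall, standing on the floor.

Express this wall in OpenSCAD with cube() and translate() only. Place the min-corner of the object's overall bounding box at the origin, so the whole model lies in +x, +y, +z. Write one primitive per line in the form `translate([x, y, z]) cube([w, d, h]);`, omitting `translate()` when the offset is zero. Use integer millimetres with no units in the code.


cube([1640, 149, 2980]);


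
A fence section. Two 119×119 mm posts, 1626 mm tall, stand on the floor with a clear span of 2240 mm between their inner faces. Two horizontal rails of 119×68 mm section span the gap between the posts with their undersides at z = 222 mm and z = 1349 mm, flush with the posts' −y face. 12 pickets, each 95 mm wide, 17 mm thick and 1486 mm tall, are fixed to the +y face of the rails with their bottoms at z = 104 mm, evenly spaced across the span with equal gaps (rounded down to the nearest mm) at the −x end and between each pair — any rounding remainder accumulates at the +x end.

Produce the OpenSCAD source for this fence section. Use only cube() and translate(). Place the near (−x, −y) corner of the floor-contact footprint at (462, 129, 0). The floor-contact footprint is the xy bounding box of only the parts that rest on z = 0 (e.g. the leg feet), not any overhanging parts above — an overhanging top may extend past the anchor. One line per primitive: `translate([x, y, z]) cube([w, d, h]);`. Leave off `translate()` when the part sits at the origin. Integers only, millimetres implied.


translate([462, 129, 0]) cube([119, 119, 1626]);
translate([2821, 129, 0]) cube([119, 119, 1626]);
translate([581, 129, 222]) cube([2240, 119, 68]);
translate([581, 129, 1349]) cube([2240, 119, 68]);
translate([665, 248, 104]) cube([95, 17, 1486]);
translate([844, 248, 104]) cube([95, 17, 1486]);
translate([1023, 248, 104]) cube([95, 17, 1486]);
translate([1202, 248, 104]) cube([95, 17, 1486]);
translate([1381, 248, 104]) cube([95, 17, 1486]);
translate([1560, 248, 104]) cube([95, 17, 1486]);
translate([1739, 248, 104]) cube([95, 17, 1486]);
translate([1918, 248, 104]) cube([95, 17, 1486]);
translate([2097, 248, 104]) cube([95, 17, 1486]);
translate([2276, 248, 104]) cube([95, 17, 1486]);
translate([2455, 248, 104]) cube([95, 17, 1486]);
translate([2634, 248, 104]) cube([95, 17, 1486]);


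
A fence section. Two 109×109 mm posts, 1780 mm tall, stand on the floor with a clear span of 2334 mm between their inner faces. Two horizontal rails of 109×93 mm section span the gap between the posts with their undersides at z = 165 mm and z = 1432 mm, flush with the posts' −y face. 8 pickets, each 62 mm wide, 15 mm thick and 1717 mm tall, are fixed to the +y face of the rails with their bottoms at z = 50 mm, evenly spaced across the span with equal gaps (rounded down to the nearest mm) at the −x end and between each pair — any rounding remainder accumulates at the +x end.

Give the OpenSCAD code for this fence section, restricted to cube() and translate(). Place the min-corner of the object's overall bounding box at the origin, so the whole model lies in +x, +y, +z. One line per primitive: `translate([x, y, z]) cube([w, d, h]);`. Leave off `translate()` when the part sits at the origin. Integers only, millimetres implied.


cube([109, 109, 1780]);
translate([2443, 0, 0]) cube([109, 109, 1780]);
translate([109, 0, 165]) cube([2334, 109, 93]);
translate([109, 0, 1432]) cube([2334, 109, 93]);
translate([313, 109, 50]) cube([62, 15, 1717]);
translate([579, 109, 50]) cube([62, 15, 1717]);
translate([845, 109, 50]) cube([62, 15, 1717]);
translate([1111, 109, 50]) cube([62, 15, 1717]);
translate([1377, 109, 50]) cube([62, 15, 1717]);
translate([1643, 109, 50]) cube([62, 15, 1717]);
translate([1909, 109, 50]) cube([62, 15, 1717]);
translate([2175, 109, 50]) cube([62, 15, 1717]);


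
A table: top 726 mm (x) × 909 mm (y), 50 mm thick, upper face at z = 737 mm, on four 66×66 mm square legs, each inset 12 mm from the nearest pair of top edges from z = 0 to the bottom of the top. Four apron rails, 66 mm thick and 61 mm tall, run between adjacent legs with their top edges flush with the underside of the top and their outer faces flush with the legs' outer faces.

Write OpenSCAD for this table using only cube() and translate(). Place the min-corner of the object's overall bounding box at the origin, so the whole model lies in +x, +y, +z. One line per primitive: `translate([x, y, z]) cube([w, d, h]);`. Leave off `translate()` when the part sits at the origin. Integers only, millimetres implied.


translate([0, 0, 687]) cube([726, 909, 50]);
translate([12, 12, 0]) cube([66, 66, 687]);
translate([648, 12, 0]) cube([66, 66, 687]);
translate([12, 831, 0]) cube([66, 66, 687]);
translate([648, 831, 0]) cube([66, 66, 687]);
translate([78, 12, 626]) cube([570, 66, 61]);
translate([78, 831, 626]) cube([570, 66, 61]);
translate([12, 78, 626]) cube([66, 753, 61]);
translate([648, 78, 626]) cube([66, 753, 61]);


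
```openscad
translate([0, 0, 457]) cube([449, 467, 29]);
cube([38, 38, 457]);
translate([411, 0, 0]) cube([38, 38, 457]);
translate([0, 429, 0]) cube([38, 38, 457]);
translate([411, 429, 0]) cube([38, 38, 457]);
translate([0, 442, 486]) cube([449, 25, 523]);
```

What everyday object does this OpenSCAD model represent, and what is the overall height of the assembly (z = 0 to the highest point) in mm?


A chair. The overall height is 1009 mm.

A slab on four corner posts with a tall panel at the back — a chair. The seat slab sits at z = 457 with thickness 29, and the 523 mm backrest starts at the seat top, so the overall height is 457 + 29 + 523 = 1009 mm.


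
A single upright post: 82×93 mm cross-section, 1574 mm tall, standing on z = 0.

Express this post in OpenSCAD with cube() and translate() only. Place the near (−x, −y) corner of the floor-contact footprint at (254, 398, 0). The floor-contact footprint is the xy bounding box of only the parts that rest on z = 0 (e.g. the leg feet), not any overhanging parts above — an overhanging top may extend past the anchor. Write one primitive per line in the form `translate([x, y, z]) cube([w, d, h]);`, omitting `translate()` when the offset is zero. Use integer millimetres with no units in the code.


translate([254, 398, 0]) cube([82, 93, 1574]);


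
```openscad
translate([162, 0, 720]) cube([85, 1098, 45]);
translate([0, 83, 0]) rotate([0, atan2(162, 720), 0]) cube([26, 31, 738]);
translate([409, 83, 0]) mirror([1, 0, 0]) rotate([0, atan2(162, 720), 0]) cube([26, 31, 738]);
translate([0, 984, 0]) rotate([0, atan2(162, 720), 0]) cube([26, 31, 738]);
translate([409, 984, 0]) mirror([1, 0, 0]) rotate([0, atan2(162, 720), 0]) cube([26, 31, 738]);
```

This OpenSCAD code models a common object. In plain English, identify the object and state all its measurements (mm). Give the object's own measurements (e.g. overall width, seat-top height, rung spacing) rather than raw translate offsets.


A sawhorse. A 85×1098×45 mm beam (x, y, z) sits on two A-frame leg pairs. Each pair is two raked legs of 26×31 mm section (31 mm along y) splaying symmetrically in x. Each leg rises 720 mm vertically over 162 mm of horizontal reach and is 738 mm long along its own axis. Every leg's outer bottom edge rests on the floor and its outer top edge meets a bottom edge of the beam — the left legs (tilting toward +x) meet the beam's −x bottom edge, the right legs (their mirror images, tilting toward −x) meet its +x bottom edge — so the leg tops tuck under the beam, the beam's underside is 720 mm above the floor, and the feet are 409 mm apart outside-to-outside with the beam centred between them. The two leg pairs are set in 83 mm from either end of the beam.


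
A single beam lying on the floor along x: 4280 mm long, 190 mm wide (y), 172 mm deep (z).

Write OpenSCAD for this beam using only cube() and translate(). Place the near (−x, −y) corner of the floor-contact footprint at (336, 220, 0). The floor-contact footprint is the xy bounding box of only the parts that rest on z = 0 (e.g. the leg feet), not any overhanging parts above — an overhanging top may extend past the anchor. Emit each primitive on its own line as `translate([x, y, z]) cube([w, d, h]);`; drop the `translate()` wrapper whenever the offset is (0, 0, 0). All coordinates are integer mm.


translate([336, 220, 0]) cube([4280, 190, 172]);


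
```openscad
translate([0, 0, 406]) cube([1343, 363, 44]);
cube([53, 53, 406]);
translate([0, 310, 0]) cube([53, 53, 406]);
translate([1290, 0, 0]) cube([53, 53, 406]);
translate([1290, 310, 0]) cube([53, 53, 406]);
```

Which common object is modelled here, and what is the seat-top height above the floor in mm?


A bench. The seat-top height is 450 mm.

A long slab on four corner posts — a bench. The slab sits at z = 406 with thickness 44, so the top is 406 + 44 = 450 mm.


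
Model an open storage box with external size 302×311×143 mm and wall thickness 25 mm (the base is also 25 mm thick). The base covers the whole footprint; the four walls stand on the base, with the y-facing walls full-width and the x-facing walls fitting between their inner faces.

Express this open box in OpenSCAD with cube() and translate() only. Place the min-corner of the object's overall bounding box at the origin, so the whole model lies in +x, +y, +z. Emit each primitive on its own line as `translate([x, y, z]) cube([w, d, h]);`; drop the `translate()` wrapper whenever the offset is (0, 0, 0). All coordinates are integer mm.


cube([302, 311, 25]);
translate([0, 0, 25]) cube([302, 25, 118]);
translate([0, 286, 25]) cube([302, 25, 118]);
translate([0, 25, 25]) cube([25, 261, 118]);
translate([277, 25, 25]) cube([25, 261, 118]);


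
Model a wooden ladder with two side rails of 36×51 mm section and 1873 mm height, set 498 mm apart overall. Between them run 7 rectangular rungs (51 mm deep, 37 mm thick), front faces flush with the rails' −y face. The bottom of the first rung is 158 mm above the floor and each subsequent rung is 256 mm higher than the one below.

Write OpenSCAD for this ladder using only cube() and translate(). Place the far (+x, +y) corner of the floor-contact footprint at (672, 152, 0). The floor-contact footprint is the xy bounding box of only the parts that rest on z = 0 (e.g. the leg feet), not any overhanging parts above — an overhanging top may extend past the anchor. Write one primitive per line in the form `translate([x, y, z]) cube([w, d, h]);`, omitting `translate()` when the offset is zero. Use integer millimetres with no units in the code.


translate([174, 101, 0]) cube([36, 51, 1873]);
translate([636, 101, 0]) cube([36, 51, 1873]);
translate([210, 101, 158]) cube([426, 51, 37]);
translate([210, 101, 414]) cube([426, 51, 37]);
translate([210, 101, 670]) cube([426, 51, 37]);
translate([210, 101, 926]) cube([426, 51, 37]);
translate([210, 101, 1182]) cube([426, 51, 37]);
translate([210, 101, 1438]) cube([426, 51, 37]);
translate([210, 101, 1694]) cube([426, 51, 37]);


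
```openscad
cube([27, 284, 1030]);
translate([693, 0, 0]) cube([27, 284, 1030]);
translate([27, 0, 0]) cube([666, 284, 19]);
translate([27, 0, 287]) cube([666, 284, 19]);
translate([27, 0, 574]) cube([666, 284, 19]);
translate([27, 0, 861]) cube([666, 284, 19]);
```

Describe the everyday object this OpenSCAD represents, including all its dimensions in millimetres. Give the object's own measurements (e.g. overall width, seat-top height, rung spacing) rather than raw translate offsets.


An open bookshelf. Two side panels, each 27 mm thick, 284 mm deep and 1030 mm tall, stand 720 mm apart (outside-to-outside). Between them sit 4 shelves, each 19 mm thick and 284 mm deep, spanning the full gap between the sides. The bottom shelf rests on the floor (its underside at z = 0) and the clear gap between one shelf's top and the next shelf's underside is 268 mm.


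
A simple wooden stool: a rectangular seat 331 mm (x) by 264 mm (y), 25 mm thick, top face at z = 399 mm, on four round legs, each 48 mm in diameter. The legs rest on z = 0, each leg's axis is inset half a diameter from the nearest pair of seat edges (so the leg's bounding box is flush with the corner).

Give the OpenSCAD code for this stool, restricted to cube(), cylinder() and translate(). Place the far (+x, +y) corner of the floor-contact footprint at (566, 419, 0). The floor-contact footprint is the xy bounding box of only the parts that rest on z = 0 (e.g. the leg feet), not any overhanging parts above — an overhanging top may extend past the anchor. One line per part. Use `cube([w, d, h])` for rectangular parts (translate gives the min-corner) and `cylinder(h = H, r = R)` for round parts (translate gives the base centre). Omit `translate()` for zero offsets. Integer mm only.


translate([235, 155, 374]) cube([331, 264, 25]);
translate([259, 179, 0]) cylinder(h = 374, r = 24);
translate([542, 179, 0]) cylinder(h = 374, r = 24);
translate([259, 395, 0]) cylinder(h = 374, r = 24);
translate([542, 395, 0]) cylinder(h = 374, r = 24);


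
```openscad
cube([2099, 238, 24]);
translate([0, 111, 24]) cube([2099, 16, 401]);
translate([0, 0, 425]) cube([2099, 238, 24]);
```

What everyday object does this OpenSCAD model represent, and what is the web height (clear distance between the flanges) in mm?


An I-beam. The web height is 401 mm.

Two wide flanges with a thin centred web — an I-beam. Overall 449 mm minus two 24 mm flanges gives a web of 449 − 2·24 = 401 mm.


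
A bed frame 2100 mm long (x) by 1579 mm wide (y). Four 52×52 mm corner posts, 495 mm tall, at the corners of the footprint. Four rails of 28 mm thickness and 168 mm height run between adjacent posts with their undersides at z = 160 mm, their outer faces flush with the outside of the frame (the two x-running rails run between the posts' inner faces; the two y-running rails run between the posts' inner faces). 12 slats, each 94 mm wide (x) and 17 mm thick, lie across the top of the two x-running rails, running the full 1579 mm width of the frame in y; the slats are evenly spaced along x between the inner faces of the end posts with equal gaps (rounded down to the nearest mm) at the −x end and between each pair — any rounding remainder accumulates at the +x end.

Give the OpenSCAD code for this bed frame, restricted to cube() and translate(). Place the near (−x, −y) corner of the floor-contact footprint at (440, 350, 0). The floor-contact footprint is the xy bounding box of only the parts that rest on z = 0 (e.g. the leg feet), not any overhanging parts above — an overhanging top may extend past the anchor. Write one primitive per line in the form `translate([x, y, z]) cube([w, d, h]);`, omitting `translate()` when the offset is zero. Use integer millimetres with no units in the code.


translate([440, 350, 0]) cube([52, 52, 495]);
translate([440, 1877, 0]) cube([52, 52, 495]);
translate([2488, 350, 0]) cube([52, 52, 495]);
translate([2488, 1877, 0]) cube([52, 52, 495]);
translate([492, 350, 160]) cube([1996, 28, 168]);
translate([492, 1901, 160]) cube([1996, 28, 168]);
translate([440, 402, 160]) cube([28, 1475, 168]);
translate([2512, 402, 160]) cube([28, 1475, 168]);
translate([558, 350, 328]) cube([94, 1579, 17]);
translate([718, 350, 328]) cube([94, 1579, 17]);
translate([878, 350, 328]) cube([94, 1579, 17]);
translate([1038, 350, 328]) cube([94, 1579, 17]);
translate([1198, 350, 328]) cube([94, 1579, 17]);
translate([1358, 350, 328]) cube([94, 1579, 17]);
translate([1518, 350, 328]) cube([94, 1579, 17]);
translate([1678, 350, 328]) cube([94, 1579, 17]);
translate([1838, 350, 328]) cube([94, 1579, 17]);
translate([1998, 350, 328]) cube([94, 1579, 17]);
translate([2158, 350, 328]) cube([94, 1579, 17]);
translate([2318, 350, 328]) cube([94, 1579, 17]);


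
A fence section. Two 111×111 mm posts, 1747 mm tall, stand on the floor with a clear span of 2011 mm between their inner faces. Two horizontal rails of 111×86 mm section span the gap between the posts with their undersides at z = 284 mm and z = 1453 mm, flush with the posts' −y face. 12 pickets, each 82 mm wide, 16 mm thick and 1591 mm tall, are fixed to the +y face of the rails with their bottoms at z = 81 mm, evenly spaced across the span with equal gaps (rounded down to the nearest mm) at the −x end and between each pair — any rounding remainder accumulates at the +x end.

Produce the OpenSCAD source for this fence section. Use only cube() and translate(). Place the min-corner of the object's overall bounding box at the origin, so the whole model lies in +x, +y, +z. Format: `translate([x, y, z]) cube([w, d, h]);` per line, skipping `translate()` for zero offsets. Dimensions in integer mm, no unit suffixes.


cube([111, 111, 1747]);
translate([2122, 0, 0]) cube([111, 111, 1747]);
translate([111, 0, 284]) cube([2011, 111, 86]);
translate([111, 0, 1453]) cube([2011, 111, 86]);
translate([190, 111, 81]) cube([82, 16, 1591]);
translate([351, 111, 81]) cube([82, 16, 1591]);
translate([512, 111, 81]) cube([82, 16, 1591]);
translate([673, 111, 81]) cube([82, 16, 1591]);
translate([834, 111, 81]) cube([82, 16, 1591]);
translate([995, 111, 81]) cube([82, 16, 1591]);
translate([1156, 111, 81]) cube([82, 16, 1591]);
translate([1317, 111, 81]) cube([82, 16, 1591]);
translate([1478, 111, 81]) cube([82, 16, 1591]);
translate([1639, 111, 81]) cube([82, 16, 1591]);
translate([1800, 111, 81]) cube([82, 16, 1591]);
translate([1961, 111, 81]) cube([82, 16, 1591]);


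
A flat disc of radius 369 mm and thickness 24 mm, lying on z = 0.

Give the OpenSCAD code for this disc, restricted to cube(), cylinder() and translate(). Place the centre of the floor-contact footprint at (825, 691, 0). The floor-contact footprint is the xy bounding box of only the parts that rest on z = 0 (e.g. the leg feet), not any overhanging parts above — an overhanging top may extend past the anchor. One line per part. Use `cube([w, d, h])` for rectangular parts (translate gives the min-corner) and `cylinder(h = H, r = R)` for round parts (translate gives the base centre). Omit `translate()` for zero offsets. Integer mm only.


translate([825, 691, 0]) cylinder(h = 24, r = 369);


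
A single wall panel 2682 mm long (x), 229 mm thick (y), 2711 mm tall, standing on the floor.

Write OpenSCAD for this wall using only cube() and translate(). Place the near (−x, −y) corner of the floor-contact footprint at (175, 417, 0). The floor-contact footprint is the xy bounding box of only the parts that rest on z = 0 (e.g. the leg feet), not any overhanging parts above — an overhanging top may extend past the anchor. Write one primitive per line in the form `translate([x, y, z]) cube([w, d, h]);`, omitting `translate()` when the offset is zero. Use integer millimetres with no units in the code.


translate([175, 417, 0]) cube([2682, 229, 2711]);


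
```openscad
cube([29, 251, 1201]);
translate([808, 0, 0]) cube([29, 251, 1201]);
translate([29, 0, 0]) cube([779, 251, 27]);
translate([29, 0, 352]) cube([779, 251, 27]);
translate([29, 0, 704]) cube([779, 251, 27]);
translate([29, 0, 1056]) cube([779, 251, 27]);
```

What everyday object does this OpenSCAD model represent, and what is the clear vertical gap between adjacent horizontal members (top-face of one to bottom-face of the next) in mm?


A bookshelf. The clear shelf gap is 325 mm.

Two tall side panels with 4 horizontal boards between them — a bookshelf. The first two shelf undersides are at z = 0 and z = 352; with shelf thickness 27, the clear gap is 352 − 0 − 27 = 325 mm.


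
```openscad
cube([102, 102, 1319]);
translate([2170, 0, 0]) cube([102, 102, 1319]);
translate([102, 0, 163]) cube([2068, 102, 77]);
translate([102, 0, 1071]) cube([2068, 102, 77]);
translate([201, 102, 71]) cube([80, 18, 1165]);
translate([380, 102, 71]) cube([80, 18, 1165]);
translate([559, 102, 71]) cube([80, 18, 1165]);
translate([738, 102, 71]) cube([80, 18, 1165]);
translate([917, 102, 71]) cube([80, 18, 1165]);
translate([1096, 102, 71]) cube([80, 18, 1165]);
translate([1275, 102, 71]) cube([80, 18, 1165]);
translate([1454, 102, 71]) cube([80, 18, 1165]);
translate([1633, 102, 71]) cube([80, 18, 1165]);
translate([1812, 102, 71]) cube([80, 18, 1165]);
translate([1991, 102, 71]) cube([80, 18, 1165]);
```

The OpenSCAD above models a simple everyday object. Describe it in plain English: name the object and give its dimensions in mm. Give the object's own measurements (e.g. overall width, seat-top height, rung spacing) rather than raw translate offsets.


A fence section. Two 102×102 mm posts, 1319 mm tall, stand on the floor with a clear span of 2068 mm between their inner faces. Two horizontal rails of 102×77 mm section span the gap between the posts with their undersides at z = 163 mm and z = 1071 mm, flush with the posts' −y face. 11 pickets, each 80 mm wide, 18 mm thick and 1165 mm tall, are fixed to the +y face of the rails with their bottoms at z = 71 mm, spaced across the span with a 99 mm gap after the −x post and between neighbouring pickets and before the +x post.


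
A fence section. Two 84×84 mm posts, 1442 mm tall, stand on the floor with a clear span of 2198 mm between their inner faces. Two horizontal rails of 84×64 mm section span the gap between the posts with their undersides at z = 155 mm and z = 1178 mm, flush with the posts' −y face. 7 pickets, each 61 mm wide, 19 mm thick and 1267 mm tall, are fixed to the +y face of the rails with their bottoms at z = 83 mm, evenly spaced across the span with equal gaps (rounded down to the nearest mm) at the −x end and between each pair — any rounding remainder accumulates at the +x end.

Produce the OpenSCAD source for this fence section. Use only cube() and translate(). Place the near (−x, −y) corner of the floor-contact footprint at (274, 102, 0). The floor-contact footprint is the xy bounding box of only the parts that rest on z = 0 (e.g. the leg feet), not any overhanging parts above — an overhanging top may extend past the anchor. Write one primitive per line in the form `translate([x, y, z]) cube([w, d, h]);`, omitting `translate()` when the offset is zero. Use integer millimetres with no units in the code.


translate([274, 102, 0]) cube([84, 84, 1442]);
translate([2556, 102, 0]) cube([84, 84, 1442]);
translate([358, 102, 155]) cube([2198, 84, 64]);
translate([358, 102, 1178]) cube([2198, 84, 64]);
translate([579, 186, 83]) cube([61, 19, 1267]);
translate([861, 186, 83]) cube([61, 19, 1267]);
translate([1143, 186, 83]) cube([61, 19, 1267]);
translate([1425, 186, 83]) cube([61, 19, 1267]);
translate([1707, 186, 83]) cube([61, 19, 1267]);
translate([1989, 186, 83]) cube([61, 19, 1267]);
translate([2271, 186, 83]) cube([61, 19, 1267]);


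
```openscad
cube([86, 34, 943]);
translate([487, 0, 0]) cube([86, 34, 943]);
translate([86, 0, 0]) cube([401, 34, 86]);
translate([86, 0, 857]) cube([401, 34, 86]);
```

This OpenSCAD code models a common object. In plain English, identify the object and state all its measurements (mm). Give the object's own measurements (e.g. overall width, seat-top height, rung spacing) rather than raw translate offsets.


A rectangular picture frame lying in the x–z plane (depth along y). The opening is 401 mm wide (x) by 771 mm tall (z), surrounded by a border 86 mm wide on all four sides. The frame is 34 mm deep and is made of two full-height vertical stiles with two horizontal rails fitted between them.


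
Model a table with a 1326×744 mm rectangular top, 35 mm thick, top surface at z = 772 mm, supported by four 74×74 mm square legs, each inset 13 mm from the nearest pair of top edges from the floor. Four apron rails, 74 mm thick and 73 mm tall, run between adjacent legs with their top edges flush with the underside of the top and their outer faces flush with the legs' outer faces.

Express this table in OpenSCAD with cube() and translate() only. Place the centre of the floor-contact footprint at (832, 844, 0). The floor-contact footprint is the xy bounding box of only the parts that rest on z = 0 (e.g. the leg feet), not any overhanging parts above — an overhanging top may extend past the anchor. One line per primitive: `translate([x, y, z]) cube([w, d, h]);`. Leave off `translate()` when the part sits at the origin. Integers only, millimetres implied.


// leg_h = 772 - 35 = 737
// apron z = 737 - 73 = 664
translate([169, 472, 737]) cube([1326, 744, 35]);
translate([182, 485, 0]) cube([74, 74, 737]);
translate([1408, 485, 0]) cube([74, 74, 737]);
translate([182, 1129, 0]) cube([74, 74, 737]);
translate([1408, 1129, 0]) cube([74, 74, 737]);
translate([256, 485, 664]) cube([1152, 74, 73]);
translate([256, 1129, 664]) cube([1152, 74, 73]);
translate([182, 559, 664]) cube([74, 570, 73]);
translate([1408, 559, 664]) cube([74, 570, 73]);


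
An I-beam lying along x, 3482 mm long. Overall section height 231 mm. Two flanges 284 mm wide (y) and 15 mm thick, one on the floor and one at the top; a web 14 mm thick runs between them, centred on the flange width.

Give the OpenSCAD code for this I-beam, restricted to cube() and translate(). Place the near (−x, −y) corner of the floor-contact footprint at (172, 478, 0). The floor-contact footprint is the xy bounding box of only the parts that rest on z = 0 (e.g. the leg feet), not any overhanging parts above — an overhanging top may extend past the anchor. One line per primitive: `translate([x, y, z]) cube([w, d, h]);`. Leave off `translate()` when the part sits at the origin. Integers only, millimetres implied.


translate([172, 478, 0]) cube([3482, 284, 15]);
translate([172, 613, 15]) cube([3482, 14, 201]);
translate([172, 478, 216]) cube([3482, 284, 15]);


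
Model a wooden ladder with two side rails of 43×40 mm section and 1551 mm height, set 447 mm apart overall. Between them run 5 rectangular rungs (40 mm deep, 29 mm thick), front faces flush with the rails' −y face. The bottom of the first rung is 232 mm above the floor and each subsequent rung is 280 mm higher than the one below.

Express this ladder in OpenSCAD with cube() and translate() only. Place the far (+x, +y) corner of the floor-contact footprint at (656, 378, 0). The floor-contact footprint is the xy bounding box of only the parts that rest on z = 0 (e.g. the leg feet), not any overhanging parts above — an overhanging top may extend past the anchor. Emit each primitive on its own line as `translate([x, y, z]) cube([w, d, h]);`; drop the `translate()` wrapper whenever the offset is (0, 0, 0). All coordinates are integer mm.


// rung span = 447 - 2*43 = 361
// rung[k] z = 232 + k*280
translate([209, 338, 0]) cube([43, 40, 1551]);
translate([613, 338, 0]) cube([43, 40, 1551]);
translate([252, 338, 232]) cube([361, 40, 29]);
translate([252, 338, 512]) cube([361, 40, 29]);
translate([252, 338, 792]) cube([361, 40, 29]);
translate([252, 338, 1072]) cube([361, 40, 29]);
translate([252, 338, 1352]) cube([361, 40, 29]);


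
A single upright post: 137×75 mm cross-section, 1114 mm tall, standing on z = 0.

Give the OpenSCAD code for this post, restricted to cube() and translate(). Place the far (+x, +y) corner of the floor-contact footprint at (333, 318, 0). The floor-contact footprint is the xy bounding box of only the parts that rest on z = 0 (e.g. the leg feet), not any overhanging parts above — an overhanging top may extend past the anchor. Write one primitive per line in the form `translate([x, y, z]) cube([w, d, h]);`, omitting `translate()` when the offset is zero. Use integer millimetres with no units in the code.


translate([196, 243, 0]) cube([137, 75, 1114]);


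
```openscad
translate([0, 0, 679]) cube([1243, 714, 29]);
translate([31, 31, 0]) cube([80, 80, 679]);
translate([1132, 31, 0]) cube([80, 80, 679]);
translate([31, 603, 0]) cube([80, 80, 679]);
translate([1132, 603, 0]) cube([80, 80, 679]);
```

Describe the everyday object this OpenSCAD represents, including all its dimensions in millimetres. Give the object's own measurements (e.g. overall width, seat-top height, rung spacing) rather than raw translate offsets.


A rectangular dining table. The top is 1243×714×29 mm with its upper surface at z = 708 mm. It stands on four 80×80 mm square legs, each inset 31 mm from the nearest pair of top edges, running from the floor to the underside of the top.


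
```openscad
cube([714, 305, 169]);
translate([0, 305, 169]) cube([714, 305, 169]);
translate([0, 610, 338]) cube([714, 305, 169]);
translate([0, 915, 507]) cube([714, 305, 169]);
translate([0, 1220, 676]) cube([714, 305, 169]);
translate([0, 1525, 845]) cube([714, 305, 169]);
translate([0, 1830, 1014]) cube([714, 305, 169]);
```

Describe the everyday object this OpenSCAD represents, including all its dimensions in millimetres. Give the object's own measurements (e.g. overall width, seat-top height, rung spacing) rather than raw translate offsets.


A straight staircase of 7 solid steps. Each step is 714 mm wide (x), 305 mm deep (y, the going) and 169 mm tall (the rise). The first step rests on the floor; each subsequent step sits one going further in +y and one rise higher in +z, directly behind and above the previous step with no overlap.


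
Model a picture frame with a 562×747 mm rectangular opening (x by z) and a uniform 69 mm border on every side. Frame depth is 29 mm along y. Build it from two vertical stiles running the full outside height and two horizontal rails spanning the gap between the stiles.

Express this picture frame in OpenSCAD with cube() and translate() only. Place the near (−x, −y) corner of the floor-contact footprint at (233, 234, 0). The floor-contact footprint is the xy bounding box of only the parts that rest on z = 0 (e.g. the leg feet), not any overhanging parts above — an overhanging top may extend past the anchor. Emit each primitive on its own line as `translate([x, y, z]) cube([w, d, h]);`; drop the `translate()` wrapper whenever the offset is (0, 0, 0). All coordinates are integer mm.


translate([233, 234, 0]) cube([69, 29, 885]);
translate([864, 234, 0]) cube([69, 29, 885]);
translate([302, 234, 0]) cube([562, 29, 69]);
translate([302, 234, 816]) cube([562, 29, 69]);


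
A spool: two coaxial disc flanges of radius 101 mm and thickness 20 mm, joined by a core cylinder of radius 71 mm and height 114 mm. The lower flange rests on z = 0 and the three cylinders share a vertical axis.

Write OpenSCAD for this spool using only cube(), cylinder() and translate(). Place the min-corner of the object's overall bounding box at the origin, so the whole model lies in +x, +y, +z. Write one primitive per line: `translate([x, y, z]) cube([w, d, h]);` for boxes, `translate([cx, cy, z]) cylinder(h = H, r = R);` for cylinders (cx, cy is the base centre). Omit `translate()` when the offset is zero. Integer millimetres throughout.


translate([101, 101, 0]) cylinder(h = 20, r = 101);
translate([101, 101, 20]) cylinder(h = 114, r = 71);
translate([101, 101, 134]) cylinder(h = 20, r = 101);


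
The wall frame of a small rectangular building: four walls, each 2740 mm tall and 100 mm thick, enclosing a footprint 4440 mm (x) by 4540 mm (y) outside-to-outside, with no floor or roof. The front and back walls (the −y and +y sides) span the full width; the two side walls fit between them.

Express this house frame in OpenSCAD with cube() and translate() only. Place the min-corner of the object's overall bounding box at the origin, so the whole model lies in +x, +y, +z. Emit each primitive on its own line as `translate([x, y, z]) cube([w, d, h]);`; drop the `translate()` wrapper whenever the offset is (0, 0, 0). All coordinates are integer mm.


cube([4440, 100, 2740]);
translate([0, 4440, 0]) cube([4440, 100, 2740]);
translate([0, 100, 0]) cube([100, 4340, 2740]);
translate([4340, 100, 0]) cube([100, 4340, 2740]);


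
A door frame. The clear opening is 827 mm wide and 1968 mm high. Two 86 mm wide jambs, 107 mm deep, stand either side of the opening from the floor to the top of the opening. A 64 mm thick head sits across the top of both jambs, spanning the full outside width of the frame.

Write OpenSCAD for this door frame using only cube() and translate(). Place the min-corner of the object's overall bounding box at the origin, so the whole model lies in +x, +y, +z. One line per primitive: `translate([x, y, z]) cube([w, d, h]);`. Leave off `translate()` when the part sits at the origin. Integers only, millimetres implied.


cube([86, 107, 1968]);
translate([913, 0, 0]) cube([86, 107, 1968]);
translate([0, 0, 1968]) cube([999, 107, 64]);


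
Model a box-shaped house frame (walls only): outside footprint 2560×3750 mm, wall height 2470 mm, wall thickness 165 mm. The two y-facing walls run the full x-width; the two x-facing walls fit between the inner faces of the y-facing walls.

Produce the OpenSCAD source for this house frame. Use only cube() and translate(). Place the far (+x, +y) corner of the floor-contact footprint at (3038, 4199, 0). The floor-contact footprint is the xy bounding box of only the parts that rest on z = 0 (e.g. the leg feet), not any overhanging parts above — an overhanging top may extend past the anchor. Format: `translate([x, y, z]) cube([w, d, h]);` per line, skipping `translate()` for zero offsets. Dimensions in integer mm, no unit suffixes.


translate([478, 449, 0]) cube([2560, 165, 2470]);
translate([478, 4034, 0]) cube([2560, 165, 2470]);
translate([478, 614, 0]) cube([165, 3420, 2470]);
translate([2873, 614, 0]) cube([165, 3420, 2470]);


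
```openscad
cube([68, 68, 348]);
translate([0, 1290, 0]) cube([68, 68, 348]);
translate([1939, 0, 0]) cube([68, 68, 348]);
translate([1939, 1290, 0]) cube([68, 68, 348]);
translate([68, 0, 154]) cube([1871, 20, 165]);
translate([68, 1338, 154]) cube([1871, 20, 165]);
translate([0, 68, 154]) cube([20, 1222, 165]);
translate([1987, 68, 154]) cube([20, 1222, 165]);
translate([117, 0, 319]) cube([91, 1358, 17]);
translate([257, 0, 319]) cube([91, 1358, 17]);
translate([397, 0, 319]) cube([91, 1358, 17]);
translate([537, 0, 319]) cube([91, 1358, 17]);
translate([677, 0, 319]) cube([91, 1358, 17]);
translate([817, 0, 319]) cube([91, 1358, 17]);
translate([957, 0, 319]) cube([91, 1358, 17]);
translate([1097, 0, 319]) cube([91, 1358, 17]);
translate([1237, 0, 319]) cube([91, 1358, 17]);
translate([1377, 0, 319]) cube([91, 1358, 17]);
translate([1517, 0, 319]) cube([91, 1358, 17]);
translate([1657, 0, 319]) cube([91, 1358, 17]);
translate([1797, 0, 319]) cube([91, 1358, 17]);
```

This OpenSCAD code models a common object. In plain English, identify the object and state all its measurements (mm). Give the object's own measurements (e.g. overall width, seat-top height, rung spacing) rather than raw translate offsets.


A bed frame 2007 mm long (x) by 1358 mm wide (y). Four 68×68 mm corner posts, 348 mm tall, at the corners of the footprint. Four rails of 20 mm thickness and 165 mm height run between adjacent posts with their undersides at z = 154 mm, their outer faces flush with the outside of the frame (the two x-running rails run between the posts' inner faces; the two y-running rails run between the posts' inner faces). 13 slats, each 91 mm wide (x) and 17 mm thick, lie across the top of the two x-running rails, running the full 1358 mm width of the frame in y; along x they sit between the end posts with a 49 mm gap after the −x posts and between neighbouring slats, leaving 51 mm before the +x posts.


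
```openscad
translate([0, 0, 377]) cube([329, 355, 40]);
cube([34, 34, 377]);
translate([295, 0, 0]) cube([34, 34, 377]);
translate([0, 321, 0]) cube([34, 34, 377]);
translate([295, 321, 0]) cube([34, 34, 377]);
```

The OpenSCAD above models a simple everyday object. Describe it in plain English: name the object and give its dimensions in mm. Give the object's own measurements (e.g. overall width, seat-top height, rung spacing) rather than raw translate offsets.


A simple wooden stool: a rectangular seat 329 mm (x) by 355 mm (y), 40 mm thick, top face at z = 417 mm, on four square legs, each 34×34 mm in cross-section. The legs rest on z = 0, each flush with a corner of the seat.


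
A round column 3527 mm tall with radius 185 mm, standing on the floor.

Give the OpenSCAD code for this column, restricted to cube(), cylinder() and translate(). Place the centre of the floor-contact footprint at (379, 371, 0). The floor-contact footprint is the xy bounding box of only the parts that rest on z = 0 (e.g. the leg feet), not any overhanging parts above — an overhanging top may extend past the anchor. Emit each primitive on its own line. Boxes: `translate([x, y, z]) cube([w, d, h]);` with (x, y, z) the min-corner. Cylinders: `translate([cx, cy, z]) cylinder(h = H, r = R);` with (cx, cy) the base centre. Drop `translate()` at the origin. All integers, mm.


translate([379, 371, 0]) cylinder(h = 3527, r = 185);


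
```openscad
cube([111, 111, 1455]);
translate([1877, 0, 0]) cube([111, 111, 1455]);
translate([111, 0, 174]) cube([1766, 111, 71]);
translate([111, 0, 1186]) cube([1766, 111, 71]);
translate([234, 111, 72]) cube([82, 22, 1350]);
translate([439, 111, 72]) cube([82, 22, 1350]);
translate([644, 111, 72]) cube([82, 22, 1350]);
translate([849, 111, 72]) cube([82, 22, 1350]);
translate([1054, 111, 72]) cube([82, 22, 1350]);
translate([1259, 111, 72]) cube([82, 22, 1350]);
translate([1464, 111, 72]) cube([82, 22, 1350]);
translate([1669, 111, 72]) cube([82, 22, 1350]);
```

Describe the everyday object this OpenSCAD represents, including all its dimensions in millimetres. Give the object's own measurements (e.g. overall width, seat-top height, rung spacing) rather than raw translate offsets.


A fence section. Two 111×111 mm posts, 1455 mm tall, stand on the floor with a clear span of 1766 mm between their inner faces. Two horizontal rails of 111×71 mm section span the gap between the posts with their undersides at z = 174 mm and z = 1186 mm, flush with the posts' −y face. 8 pickets, each 82 mm wide, 22 mm thick and 1350 mm tall, are fixed to the +y face of the rails with their bottoms at z = 72 mm, spaced across the span with a 123 mm gap after the −x post and between neighbouring pickets, with 126 mm left before the +x post.


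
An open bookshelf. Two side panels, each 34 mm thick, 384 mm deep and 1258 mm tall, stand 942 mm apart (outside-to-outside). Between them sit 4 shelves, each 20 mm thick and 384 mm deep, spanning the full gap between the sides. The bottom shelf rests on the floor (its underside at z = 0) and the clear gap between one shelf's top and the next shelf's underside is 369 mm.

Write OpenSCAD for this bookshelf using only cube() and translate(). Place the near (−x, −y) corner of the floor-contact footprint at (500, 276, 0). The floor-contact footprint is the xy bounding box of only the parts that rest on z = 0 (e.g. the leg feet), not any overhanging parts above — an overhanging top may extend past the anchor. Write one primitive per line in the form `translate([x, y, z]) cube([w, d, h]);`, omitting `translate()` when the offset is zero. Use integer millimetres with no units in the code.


translate([500, 276, 0]) cube([34, 384, 1258]);
translate([1408, 276, 0]) cube([34, 384, 1258]);
translate([534, 276, 0]) cube([874, 384, 20]);
translate([534, 276, 389]) cube([874, 384, 20]);
translate([534, 276, 778]) cube([874, 384, 20]);
translate([534, 276, 1167]) cube([874, 384, 20]);


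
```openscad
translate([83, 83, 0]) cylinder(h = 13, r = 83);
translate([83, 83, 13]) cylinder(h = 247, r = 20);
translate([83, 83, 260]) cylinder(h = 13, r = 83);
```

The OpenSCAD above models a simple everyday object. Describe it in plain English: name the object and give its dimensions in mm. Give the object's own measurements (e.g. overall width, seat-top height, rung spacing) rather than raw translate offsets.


A spool: two coaxial disc flanges of radius 83 mm and thickness 13 mm, joined by a core cylinder of radius 20 mm and height 247 mm. The lower flange rests on z = 0 and the three cylinders share a vertical axis.


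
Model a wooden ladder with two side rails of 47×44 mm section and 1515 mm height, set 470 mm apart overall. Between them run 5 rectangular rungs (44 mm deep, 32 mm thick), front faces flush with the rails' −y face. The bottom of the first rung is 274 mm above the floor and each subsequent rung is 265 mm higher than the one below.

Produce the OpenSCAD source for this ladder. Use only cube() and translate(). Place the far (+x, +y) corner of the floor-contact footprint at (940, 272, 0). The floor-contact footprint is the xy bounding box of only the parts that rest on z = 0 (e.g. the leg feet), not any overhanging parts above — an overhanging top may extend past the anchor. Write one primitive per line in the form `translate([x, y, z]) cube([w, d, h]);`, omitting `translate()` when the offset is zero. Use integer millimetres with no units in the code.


translate([470, 228, 0]) cube([47, 44, 1515]);
translate([893, 228, 0]) cube([47, 44, 1515]);
translate([517, 228, 274]) cube([376, 44, 32]);
translate([517, 228, 539]) cube([376, 44, 32]);
translate([517, 228, 804]) cube([376, 44, 32]);
translate([517, 228, 1069]) cube([376, 44, 32]);
translate([517, 228, 1334]) cube([376, 44, 32]);
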